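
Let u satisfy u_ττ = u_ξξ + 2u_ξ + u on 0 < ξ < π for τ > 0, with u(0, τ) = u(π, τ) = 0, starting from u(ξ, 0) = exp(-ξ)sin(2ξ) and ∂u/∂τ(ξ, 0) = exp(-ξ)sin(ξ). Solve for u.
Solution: Substitute u = exp(-ξ)w, i.e. w = exp(ξ)u.
By the product rule, u_ξ = exp(-ξ)(w_ξ - w), u_ξξ = exp(-ξ)(w_ξξ - 2w_ξ + w), u_ττ = exp(-ξ)w_ττ.
Substituting into the PDE and dividing by exp(-ξ): w_ττ = (w_ξξ - 2w_ξ + w) + 2(w_ξ - w) + w.
The lower-order terms cancel, leaving the standard wave equation w_ττ = w_ξξ.
Initial data for w: w(ξ,0) = exp(ξ)u(ξ,0) = sin(2ξ); w_τ(ξ,0) = exp(ξ)u_τ(ξ,0) = sin(ξ). The boundary conditions carry over: w(0,τ) = w(π,τ) = 0.
Solve for w:
  Using separation of variables w = X(ξ)T(τ):
  Eigenfunctions: sin(nξ), n = 1, 2, 3, ...
  General solution: w(ξ, τ) = Σ [A_n cos(n τ) + B_n sin(n τ)] sin(nξ)
  From w(ξ,0) = sin(2ξ): A_2=1. From w_τ(ξ,0) = sin(ξ), using w_τ(ξ,0) = Σ ω_n B_n sin(nξ) with ω_n = n: B_1 = 1/1 = 1.
Hence w(ξ,τ) = sin(ξ)sin(τ) + sin(2ξ)cos(2τ).
Transform back: u(ξ,τ) = exp(-ξ)w(ξ,τ).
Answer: u(ξ, τ) = exp(-ξ)sin(ξ)sin(τ) + exp(-ξ)sin(2ξ)cos(2τ)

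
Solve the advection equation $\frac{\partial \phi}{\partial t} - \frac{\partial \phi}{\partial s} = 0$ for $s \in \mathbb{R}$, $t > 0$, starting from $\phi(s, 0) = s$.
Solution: By method of characteristics (waves move left with speed 1):
Along characteristics $s + t =$ const, $\phi$ is constant, so $\phi(s,t) = f(s + t)$ with $f = \phi( \cdot , 0)$.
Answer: $\phi(s, t) = s + t$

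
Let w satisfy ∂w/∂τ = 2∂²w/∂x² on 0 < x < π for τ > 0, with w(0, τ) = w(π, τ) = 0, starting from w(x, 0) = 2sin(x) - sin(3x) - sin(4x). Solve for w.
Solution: Separating variables: w = Σ c_n exp(-2n²τ) sin(nx). From w(x,0) = 2sin(x) - sin(3x) - sin(4x): c_1=2, c_3=-1, c_4=-1.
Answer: w(x, τ) = 2exp(-2τ)sin(x) - exp(-18τ)sin(3x) - exp(-32τ)sin(4x)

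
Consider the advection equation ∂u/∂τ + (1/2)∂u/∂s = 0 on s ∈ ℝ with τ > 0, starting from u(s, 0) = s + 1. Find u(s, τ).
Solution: By method of characteristics (waves move right with speed 1/2):
Along characteristics s - (1/2)τ = const, u is constant, so u(s,τ) = f(s - (1/2)τ) with f = u(·, 0).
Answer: u(s, τ) = s - (1/2)τ + 1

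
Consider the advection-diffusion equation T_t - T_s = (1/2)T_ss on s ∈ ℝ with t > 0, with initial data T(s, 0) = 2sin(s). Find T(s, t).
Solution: Moving frame: η = s + t, σ = t, T = u(η,σ), so T_t = u_σ + u_η and T_ss = u_ηη.
Hence T_t - T_s = u_σ and the PDE becomes the heat equation u_σ = (1/2)u_ηη on η ∈ ℝ.
Initial data: u(η,0) = T(η,0) = 2sin(η). Each mode sin(nη) decays as exp(-n²σ/2) on ℝ, so u(η,σ) = Σ c_n exp(-n²σ/2) sin(nη) with c_1=2: u(η,σ) = 2exp(-σ/2)sin(η).
Substituting back: T(s,t) = u(s + t, t).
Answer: T(s, t) = 2exp(-t/2)sin(s + t)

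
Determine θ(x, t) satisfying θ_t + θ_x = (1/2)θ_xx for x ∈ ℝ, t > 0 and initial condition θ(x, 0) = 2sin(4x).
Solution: Change to a moving frame: let η = x - t, σ = t and write θ(x,t) = u(η,σ).
By the chain rule θ_t = u_σ - u_η, θ_x = u_η, θ_xx = u_ηη.
Then θ_t + θ_x = u_σ: the advection term cancels and the PDE becomes the heat equation u_σ = (1/2)u_ηη on η ∈ ℝ.
Initial data: u(η,0) = θ(η,0) = 2sin(4η).
On η ∈ ℝ each mode satisfies (sin(nη))″ = -n² sin(nη), so exp(-n²σ/2) sin(nη) solves the heat equation; by superposition u(η,σ) = Σ c_n exp(-n²σ/2) sin(nη).
Reading off the coefficients: c_4=2, so u(η,σ) = 2exp(-8σ)sin(4η).
Substituting back η = x - t, σ = t: θ(x,t) = u(x - t, t).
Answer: θ(x, t) = -2exp(-8t)sin(4t - 4x)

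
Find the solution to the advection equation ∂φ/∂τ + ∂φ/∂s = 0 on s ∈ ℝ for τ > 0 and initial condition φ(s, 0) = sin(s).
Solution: By characteristics (ds/dτ = 1), φ(s,τ) = f(s - τ) with f = φ(·, 0).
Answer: φ(s, τ) = sin(s - τ)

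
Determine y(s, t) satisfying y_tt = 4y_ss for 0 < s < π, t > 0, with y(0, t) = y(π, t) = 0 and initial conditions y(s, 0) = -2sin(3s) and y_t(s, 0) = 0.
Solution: Separating variables: y = Σ [A_n cos(ω_n t) + B_n sin(ω_n t)] sin(ns), ω_n = 2n. From ICs: A_3=-2.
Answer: y(s, t) = -2sin(3s)cos(6t)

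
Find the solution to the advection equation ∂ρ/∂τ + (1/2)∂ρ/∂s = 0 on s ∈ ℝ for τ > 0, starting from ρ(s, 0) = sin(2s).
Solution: By characteristics (ds/dτ = 1/2), ρ(s,τ) = f(s - (1/2)τ) with f = ρ(·, 0).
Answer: ρ(s, τ) = sin(2s - τ)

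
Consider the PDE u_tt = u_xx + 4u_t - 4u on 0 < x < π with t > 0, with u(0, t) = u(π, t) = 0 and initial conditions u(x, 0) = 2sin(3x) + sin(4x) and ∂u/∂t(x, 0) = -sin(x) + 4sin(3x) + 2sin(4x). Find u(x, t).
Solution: Substitute u = exp(2t)w, i.e. w = exp(-2t)u.
By the product rule, u_t = exp(2t)(w_t + 2w), u_tt = exp(2t)(w_tt + 4w_t + 4w), u_xx = exp(2t)w_xx.
Substituting into the PDE and dividing by exp(2t): w_tt + 4w_t + 4w = w_xx + 4(w_t + 2w) - 4w.
The lower-order terms cancel, leaving the standard wave equation w_tt = w_xx.
Initial data for w: w(x,0) = u(x,0) = 2sin(3x) + sin(4x); w_t(x,0) = u_t(x,0) - 2u(x,0) = -sin(x). The boundary conditions carry over: w(0,t) = w(π,t) = 0.
Solve for w:
  Using separation of variables w = X(x)T(t):
  Eigenfunctions: sin(nx), n = 1, 2, 3, ...
  General solution: w(x, t) = Σ [A_n cos(n t) + B_n sin(n t)] sin(nx)
  From w(x,0) = 2sin(3x) + sin(4x): A_3=2, A_4=1. From w_t(x,0) = -sin(x), using w_t(x,0) = Σ ω_n B_n sin(nx) with ω_n = n: B_1 = (-1)/1 = -1.
Hence w(x,t) = -sin(t)sin(x) + 2sin(3x)cos(3t) + sin(4x)cos(4t).
Transform back: u(x,t) = exp(2t)w(x,t).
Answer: u(x, t) = -exp(2t)sin(t)sin(x) + 2exp(2t)sin(3x)cos(3t) + exp(2t)sin(4x)cos(4t)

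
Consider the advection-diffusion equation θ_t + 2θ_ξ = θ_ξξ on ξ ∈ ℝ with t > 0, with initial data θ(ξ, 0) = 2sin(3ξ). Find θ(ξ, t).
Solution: Change to a moving frame: let η = ξ - 2t, σ = t and write θ(ξ,t) = u(η,σ).
By the chain rule θ_t = u_σ - 2u_η, θ_ξ = u_η, θ_ξξ = u_ηη.
Then θ_t + 2θ_ξ = u_σ: the advection term cancels and the PDE becomes the heat equation u_σ = u_ηη on η ∈ ℝ.
Initial data: u(η,0) = θ(η,0) = 2sin(3η).
On η ∈ ℝ each mode satisfies (sin(nη))″ = -n² sin(nη), so exp(-n²σ) sin(nη) solves the heat equation; by superposition u(η,σ) = Σ c_n exp(-n²σ) sin(nη).
Reading off the coefficients: c_3=2, so u(η,σ) = 2exp(-9σ)sin(3η).
Substituting back η = ξ - 2t, σ = t: θ(ξ,t) = u(ξ - 2t, t).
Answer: θ(ξ, t) = -2exp(-9t)sin(6t - 3ξ)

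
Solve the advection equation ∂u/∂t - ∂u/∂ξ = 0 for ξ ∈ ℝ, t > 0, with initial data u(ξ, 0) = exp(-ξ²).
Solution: By method of characteristics (waves move left with speed 1):
Along characteristics ξ + t = const, u is constant, so u(ξ,t) = f(ξ + t) with f = u(·, 0).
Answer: u(ξ, t) = exp(-(t + ξ)²)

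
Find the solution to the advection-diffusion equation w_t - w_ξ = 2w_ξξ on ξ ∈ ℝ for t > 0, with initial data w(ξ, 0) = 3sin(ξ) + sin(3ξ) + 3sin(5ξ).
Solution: Moving frame: η = ξ + t, σ = t, w = u(η,σ), so w_t = u_σ + u_η and w_ξξ = u_ηη.
Hence w_t - w_ξ = u_σ and the PDE becomes the heat equation u_σ = 2u_ηη on η ∈ ℝ.
Initial data: u(η,0) = w(η,0) = 3sin(η) + sin(3η) + 3sin(5η). Each mode sin(nη) decays as exp(-2n²σ) on ℝ, so u(η,σ) = Σ c_n exp(-2n²σ) sin(nη) with c_1=3, c_3=1, c_5=3: u(η,σ) = 3exp(-2σ)sin(η) + exp(-18σ)sin(3η) + 3exp(-50σ)sin(5η).
Substituting back: w(ξ,t) = u(ξ + t, t).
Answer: w(ξ, t) = 3exp(-2t)sin(t + ξ) + exp(-18t)sin(3t + 3ξ) + 3exp(-50t)sin(5t + 5ξ)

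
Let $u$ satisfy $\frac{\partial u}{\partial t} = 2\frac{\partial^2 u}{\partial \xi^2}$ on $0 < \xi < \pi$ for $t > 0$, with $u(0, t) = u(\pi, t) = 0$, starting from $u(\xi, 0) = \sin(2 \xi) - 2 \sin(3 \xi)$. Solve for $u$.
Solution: Separating variables: $u = \sum c_n e^{-2n^2t} \sin(n\xi)$. From $u(\xi,0) = \sin(2 \xi) - 2 \sin(3 \xi)$: $c_2=1, c_3=-2$.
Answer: $u(\xi, t) = e^{-8 t} \sin(2 \xi) - 2 e^{-18 t} \sin(3 \xi)$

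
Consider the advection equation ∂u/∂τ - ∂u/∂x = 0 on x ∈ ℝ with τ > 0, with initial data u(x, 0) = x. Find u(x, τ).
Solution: By method of characteristics (waves move left with speed 1):
Along characteristics x + τ = const, u is constant, so u(x,τ) = f(x + τ) with f = u(·, 0).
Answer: u(x, τ) = x + τ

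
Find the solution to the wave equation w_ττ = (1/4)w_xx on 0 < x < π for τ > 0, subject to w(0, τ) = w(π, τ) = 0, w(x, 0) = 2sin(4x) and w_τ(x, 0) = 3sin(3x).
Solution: Separating variables: w = Σ [A_n cos(ω_n τ) + B_n sin(ω_n τ)] sin(nx), ω_n = n/2. From ICs (B_n = velocity coefficient / ω_n): A_4=2, B_3=2.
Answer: w(x, τ) = 2sin(3x)sin(3τ/2) + 2sin(4x)cos(2τ)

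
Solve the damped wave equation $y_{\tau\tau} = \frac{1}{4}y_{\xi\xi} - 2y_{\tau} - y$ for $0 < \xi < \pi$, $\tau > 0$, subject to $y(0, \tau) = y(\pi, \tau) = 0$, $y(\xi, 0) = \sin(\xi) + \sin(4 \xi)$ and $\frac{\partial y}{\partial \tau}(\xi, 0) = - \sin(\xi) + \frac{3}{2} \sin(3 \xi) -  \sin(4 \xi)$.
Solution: Substitute $y = e^{-\tau}u$, i.e. $u = e^{\tau}y$.
By the product rule, $y_{\tau} = e^{-\tau}(u_{\tau} - u)$, $y_{\tau\tau} = e^{-\tau}(u_{\tau\tau} - 2u_{\tau} + u)$, $y_{\xi\xi} = e^{-\tau}u_{\xi\xi}$.
Substituting into the PDE and dividing by $e^{-\tau}$: $u_{\tau\tau} - 2u_{\tau} + u = \frac{1}{4}u_{\xi\xi} - 2(u_{\tau} - u) - u$.
The lower-order terms cancel, leaving the standard wave equation $u_{\tau\tau} = \frac{1}{4}u_{\xi\xi}$.
Initial data for $u$: $u(\xi,0) = y(\xi,0) = \sin(\xi) + \sin(4 \xi)$; $u_{\tau}(\xi,0) = y_{\tau}(\xi,0) + y(\xi,0) = \frac{3}{2} \sin(3 \xi)$. The boundary conditions carry over: $u(0,\tau) = u(\pi,\tau) = 0$.
Solve for $u$:
  Using separation of variables $u = X(\xi)T(\tau)$:
  Eigenfunctions: $\sin(n\xi)$, $n = 1, 2, 3, \ldots$
  General solution: $u(\xi, \tau) = \sum [A_n \cos(n \tau/2) + B_n \sin(n \tau/2)] \sin(n\xi)$
  From $u(\xi,0) = \sin(\xi) + \sin(4 \xi)$: $A_1=1, A_4=1$. From $u_{\tau}(\xi,0) = \frac{3}{2} \sin(3 \xi)$, using $u_{\tau}(\xi,0) = \sum \omega_n B_n \sin(n\xi)$ with $\omega_n = n/2$: $B_3 = (3/2)/(3/2) = 1$.
Hence $u(\xi,\tau) = \sin(\xi) \cos(\tau/2) + \sin(3 \xi) \sin(3 \tau/2) + \sin(4 \xi) \cos(2 \tau)$.
Transform back: $y(\xi,\tau) = e^{-\tau}u(\xi,\tau)$.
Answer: $y(\xi, \tau) = e^{-\tau} \sin(3 \tau/2) \sin(3 \xi) + e^{-\tau} \sin(\xi) \cos(\tau/2) + e^{-\tau} \sin(4 \xi) \cos(2 \tau)$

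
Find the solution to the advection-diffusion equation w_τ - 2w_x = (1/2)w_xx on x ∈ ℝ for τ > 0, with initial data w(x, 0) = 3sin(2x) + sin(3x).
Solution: Change to a moving frame: let η = x + 2τ, σ = τ and write w(x,τ) = u(η,σ).
By the chain rule w_τ = u_σ + 2u_η, w_x = u_η, w_xx = u_ηη.
Then w_τ - 2w_x = u_σ: the advection term cancels and the PDE becomes the heat equation u_σ = (1/2)u_ηη on η ∈ ℝ.
Initial data: u(η,0) = w(η,0) = 3sin(2η) + sin(3η).
On η ∈ ℝ each mode satisfies (sin(nη))″ = -n² sin(nη), so exp(-n²σ/2) sin(nη) solves the heat equation; by superposition u(η,σ) = Σ c_n exp(-n²σ/2) sin(nη).
Reading off the coefficients: c_2=3, c_3=1, so u(η,σ) = 3exp(-2σ)sin(2η) + exp(-9σ/2)sin(3η).
Substituting back η = x + 2τ, σ = τ: w(x,τ) = u(x + 2τ, τ).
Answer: w(x, τ) = 3exp(-2τ)sin(2x + 4τ) + exp(-9τ/2)sin(3x + 6τ)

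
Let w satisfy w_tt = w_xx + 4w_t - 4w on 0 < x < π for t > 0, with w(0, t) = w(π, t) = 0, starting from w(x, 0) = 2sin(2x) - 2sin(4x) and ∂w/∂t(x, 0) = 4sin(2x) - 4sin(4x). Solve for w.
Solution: Substitute w = exp(2t)u, i.e. u = exp(-2t)w.
By the product rule, w_t = exp(2t)(u_t + 2u), w_tt = exp(2t)(u_tt + 4u_t + 4u), w_xx = exp(2t)u_xx.
Substituting into the PDE and dividing by exp(2t): u_tt + 4u_t + 4u = u_xx + 4(u_t + 2u) - 4u.
The lower-order terms cancel, leaving the standard wave equation u_tt = u_xx.
Initial data for u: u(x,0) = w(x,0) = 2sin(2x) - 2sin(4x); u_t(x,0) = w_t(x,0) - 2w(x,0) = 0. The boundary conditions carry over: u(0,t) = u(π,t) = 0.
Solve for u:
  Using separation of variables u = X(x)T(t):
  Eigenfunctions: sin(nx), n = 1, 2, 3, ...
  General solution: u(x, t) = Σ [A_n cos(n t) + B_n sin(n t)] sin(nx)
  From u(x,0) = 2sin(2x) - 2sin(4x): A_2=2, A_4=-2. From u_t(x,0) = 0: all B_n = 0.
Hence u(x,t) = 2sin(2x)cos(2t) - 2sin(4x)cos(4t).
Transform back: w(x,t) = exp(2t)u(x,t).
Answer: w(x, t) = 2exp(2t)sin(2x)cos(2t) - 2exp(2t)sin(4x)cos(4t)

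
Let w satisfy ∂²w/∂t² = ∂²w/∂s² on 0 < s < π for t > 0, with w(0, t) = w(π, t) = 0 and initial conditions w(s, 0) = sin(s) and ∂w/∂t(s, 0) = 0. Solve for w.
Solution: Using separation of variables w = X(s)T(t):
Eigenfunctions: sin(ns), n = 1, 2, 3, ...
General solution: w(s, t) = Σ [A_n cos(n t) + B_n sin(n t)] sin(ns)
From w(s,0) = sin(s): A_1=1. From w_t(s,0) = 0: all B_n = 0.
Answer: w(s, t) = sin(s)cos(t)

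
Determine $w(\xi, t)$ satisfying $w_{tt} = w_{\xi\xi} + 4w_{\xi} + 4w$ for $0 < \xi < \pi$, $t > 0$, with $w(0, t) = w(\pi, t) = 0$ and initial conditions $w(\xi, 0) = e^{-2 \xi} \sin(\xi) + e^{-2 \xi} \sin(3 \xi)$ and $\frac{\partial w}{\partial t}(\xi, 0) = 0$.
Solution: Substitute $w = e^{-2\xi}u$.
Then $w_{\xi} = e^{-2\xi}(u_{\xi} - 2u)$, $w_{\xi\xi} = e^{-2\xi}(u_{\xi\xi} - 4u_{\xi} + 4u)$, $w_{tt} = e^{-2\xi}u_{tt}$; substituting and dividing by $e^{-2\xi}$, the lower-order terms cancel: $u_{tt} = u_{\xi\xi}$ (standard wave equation).
Data for $u$: $u(\xi,0) = e^{2\xi}w(\xi,0) = \sin(\xi) + \sin(3 \xi)$; $u_t(\xi,0) = e^{2\xi}w_t(\xi,0) = 0$. The boundary conditions carry over: $u(0,t) = u(\pi,t) = 0$.
Separating variables: $u = \sum [A_n \cos(\omega_n t) + B_n \sin(\omega_n t)] \sin(n\xi)$, $\omega_n = n$. From ICs: $A_1=1, A_3=1$.
So $u(\xi,t) = \sin(\xi) \cos(t) + \sin(3 \xi) \cos(3 t)$, and $w(\xi,t) = e^{-2\xi}u(\xi,t)$.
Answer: $w(\xi, t) = e^{-2 \xi} \sin(\xi) \cos(t) + e^{-2 \xi} \sin(3 \xi) \cos(3 t)$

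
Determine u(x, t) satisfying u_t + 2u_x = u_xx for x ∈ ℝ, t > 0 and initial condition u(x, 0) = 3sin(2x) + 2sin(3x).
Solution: Change to a moving frame: let η = x - 2t, σ = t and write u(x,t) = w(η,σ).
By the chain rule u_t = w_σ - 2w_η, u_x = w_η, u_xx = w_ηη.
Then u_t + 2u_x = w_σ: the advection term cancels and the PDE becomes the heat equation w_σ = w_ηη on η ∈ ℝ.
Initial data: w(η,0) = u(η,0) = 3sin(2η) + 2sin(3η).
On η ∈ ℝ each mode satisfies (sin(nη))″ = -n² sin(nη), so exp(-n²σ) sin(nη) solves the heat equation; by superposition w(η,σ) = Σ c_n exp(-n²σ) sin(nη).
Reading off the coefficients: c_2=3, c_3=2, so w(η,σ) = 3exp(-4σ)sin(2η) + 2exp(-9σ)sin(3η).
Substituting back η = x - 2t, σ = t: u(x,t) = w(x - 2t, t).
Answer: u(x, t) = -3exp(-4t)sin(4t - 2x) - 2exp(-9t)sin(6t - 3x)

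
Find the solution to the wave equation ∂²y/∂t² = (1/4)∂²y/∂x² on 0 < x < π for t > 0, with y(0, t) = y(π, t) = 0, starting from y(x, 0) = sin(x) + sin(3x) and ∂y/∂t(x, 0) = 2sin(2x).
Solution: Separating variables: y = Σ [A_n cos(ω_n t) + B_n sin(ω_n t)] sin(nx), ω_n = n/2. From ICs (B_n = velocity coefficient / ω_n): A_1=1, A_3=1, B_2=2.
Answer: y(x, t) = 2sin(t)sin(2x) + sin(x)cos(t/2) + sin(3x)cos(3t/2)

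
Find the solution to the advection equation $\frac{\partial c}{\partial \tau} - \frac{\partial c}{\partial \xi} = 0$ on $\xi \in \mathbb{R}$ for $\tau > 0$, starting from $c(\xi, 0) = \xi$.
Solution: By method of characteristics (waves move left with speed 1):
Along characteristics $\xi + \tau =$ const, $c$ is constant, so $c(\xi,\tau) = f(\xi + \tau)$ with $f = c( \cdot , 0)$.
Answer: $c(\xi, \tau) = \tau + \xi$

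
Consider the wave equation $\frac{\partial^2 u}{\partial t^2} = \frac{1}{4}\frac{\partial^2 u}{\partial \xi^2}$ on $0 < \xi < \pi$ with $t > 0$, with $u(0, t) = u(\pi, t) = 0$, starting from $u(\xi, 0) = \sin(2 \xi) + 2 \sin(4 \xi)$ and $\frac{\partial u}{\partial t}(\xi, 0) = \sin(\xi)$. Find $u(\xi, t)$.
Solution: Separating variables: $u = \sum [A_n \cos(\omega_n t) + B_n \sin(\omega_n t)] \sin(n\xi)$, $\omega_n = n/2$. From ICs ($B_n$ = velocity coefficient / $\omega_n$): $A_2=1, A_4=2, B_1=2$.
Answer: $u(\xi, t) = 2 \sin(\xi) \sin(t/2) + \sin(2 \xi) \cos(t) + 2 \sin(4 \xi) \cos(2 t)$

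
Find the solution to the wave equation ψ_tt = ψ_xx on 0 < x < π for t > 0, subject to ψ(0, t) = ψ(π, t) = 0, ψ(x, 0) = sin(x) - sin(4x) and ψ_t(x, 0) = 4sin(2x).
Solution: Separating variables: ψ = Σ [A_n cos(ω_n t) + B_n sin(ω_n t)] sin(nx), ω_n = n. From ICs (B_n = velocity coefficient / ω_n): A_1=1, A_4=-1, B_2=2.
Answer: ψ(x, t) = 2sin(2t)sin(2x) + sin(x)cos(t) - sin(4x)cos(4t)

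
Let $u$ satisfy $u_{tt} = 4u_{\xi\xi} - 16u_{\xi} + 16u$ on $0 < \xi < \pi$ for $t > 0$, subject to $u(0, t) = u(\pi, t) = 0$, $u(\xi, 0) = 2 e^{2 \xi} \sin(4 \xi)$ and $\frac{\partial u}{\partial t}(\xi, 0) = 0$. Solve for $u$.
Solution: Substitute $u = e^{2\xi}w$, i.e. $w = e^{-2\xi}u$.
By the product rule, $u_{\xi} = e^{2\xi}(w_{\xi} + 2w)$, $u_{\xi\xi} = e^{2\xi}(w_{\xi\xi} + 4w_{\xi} + 4w)$, $u_{tt} = e^{2\xi}w_{tt}$.
Substituting into the PDE and dividing by $e^{2\xi}$: $w_{tt} = 4(w_{\xi\xi} + 4w_{\xi} + 4w) - 16(w_{\xi} + 2w) + 16w$.
The lower-order terms cancel, leaving the standard wave equation $w_{tt} = 4w_{\xi\xi}$.
Initial data for $w$: $w(\xi,0) = e^{-2\xi}u(\xi,0) = 2 \sin(4 \xi)$; $w_t(\xi,0) = e^{-2\xi}u_t(\xi,0) = 0$. The boundary conditions carry over: $w(0,t) = w(\pi,t) = 0$.
Solve for $w$:
  Using separation of variables $w = X(\xi)T(t)$:
  Eigenfunctions: $\sin(n\xi)$, $n = 1, 2, 3, \ldots$
  General solution: $w(\xi, t) = \sum [A_n \cos(2n t) + B_n \sin(2n t)] \sin(n\xi)$
  From $w(\xi,0) = 2 \sin(4 \xi)$: $A_4=2$. From $w_t(\xi,0) = 0$: all $B_n = 0$.
Hence $w(\xi,t) = 2 \sin(4 \xi) \cos(8 t)$.
Transform back: $u(\xi,t) = e^{2\xi}w(\xi,t)$.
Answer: $u(\xi, t) = 2 e^{2 \xi} \sin(4 \xi) \cos(8 t)$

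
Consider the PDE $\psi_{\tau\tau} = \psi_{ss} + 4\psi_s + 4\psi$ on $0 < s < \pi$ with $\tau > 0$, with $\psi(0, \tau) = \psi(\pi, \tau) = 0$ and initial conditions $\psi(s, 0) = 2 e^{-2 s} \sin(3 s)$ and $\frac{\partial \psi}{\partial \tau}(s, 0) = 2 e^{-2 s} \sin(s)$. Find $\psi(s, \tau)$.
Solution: Substitute $\psi = e^{-2s}u$.
Then $\psi_s = e^{-2s}(u_s - 2u)$, $\psi_{ss} = e^{-2s}(u_{ss} - 4u_s + 4u)$, $\psi_{\tau\tau} = e^{-2s}u_{\tau\tau}$; substituting and dividing by $e^{-2s}$, the lower-order terms cancel: $u_{\tau\tau} = u_{ss}$ (standard wave equation).
Data for $u$: $u(s,0) = e^{2s}\psi(s,0) = 2 \sin(3 s)$; $u_{\tau}(s,0) = e^{2s}\psi_{\tau}(s,0) = 2 \sin(s)$. The boundary conditions carry over: $u(0,\tau) = u(\pi,\tau) = 0$.
Separating variables: $u = \sum [A_n \cos(\omega_n \tau) + B_n \sin(\omega_n \tau)] \sin(ns)$, $\omega_n = n$. From ICs ($B_n$ = velocity coefficient / $\omega_n$): $A_3=2, B_1=2$.
So $u(s,\tau) = 2 \sin(s) \sin(\tau) + 2 \sin(3 s) \cos(3 \tau)$, and $\psi(s,\tau) = e^{-2s}u(s,\tau)$.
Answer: $\psi(s, \tau) = 2 e^{-2 s} \sin(\tau) \sin(s) + 2 e^{-2 s} \sin(3 s) \cos(3 \tau)$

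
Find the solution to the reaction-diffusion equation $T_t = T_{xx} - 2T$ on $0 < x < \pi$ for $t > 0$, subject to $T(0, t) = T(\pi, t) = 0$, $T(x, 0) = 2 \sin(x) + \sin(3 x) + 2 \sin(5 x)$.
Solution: Substitute $T = e^{-2t}u$, i.e. $u = e^{2t}T$.
By the product rule, $T_t = e^{-2t}(u_t - 2u)$, $T_{xx} = e^{-2t}u_{xx}$.
Substituting into the PDE and dividing by $e^{-2t}$: $u_t - 2u = u_{xx} - 2u$.
The lower-order terms cancel, leaving the standard heat equation $u_t = u_{xx}$.
Initial data for $u$: $u(x,0) = T(x,0) = 2 \sin(x) + \sin(3 x) + 2 \sin(5 x)$. The boundary conditions carry over: $u(0,t) = u(\pi,t) = 0$.
Solve for $u$:
  Using separation of variables $u = X(x)G(t)$:
  Eigenfunctions: $\sin(nx)$, $n = 1, 2, 3, \ldots$
  General solution: $u(x, t) = \sum c_n \sin(nx) e^{-n^2 t}$
  Matching $u(x,0) = 2 \sin(x) + \sin(3 x) + 2 \sin(5 x)$ term by term: $c_1=2, c_3=1, c_5=2$.
Hence $u(x,t) = 2 e^{-t} \sin(x) + e^{-9 t} \sin(3 x) + 2 e^{-25 t} \sin(5 x)$.
Transform back: $T(x,t) = e^{-2t}u(x,t)$.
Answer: $T(x, t) = 2 e^{-3 t} \sin(x) + e^{-11 t} \sin(3 x) + 2 e^{-27 t} \sin(5 x)$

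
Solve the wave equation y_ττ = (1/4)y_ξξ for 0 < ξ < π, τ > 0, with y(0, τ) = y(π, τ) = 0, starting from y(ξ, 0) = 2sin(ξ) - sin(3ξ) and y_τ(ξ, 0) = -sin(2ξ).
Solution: Using separation of variables y = X(ξ)T(τ):
Eigenfunctions: sin(nξ), n = 1, 2, 3, ...
General solution: y(ξ, τ) = Σ [A_n cos(n τ/2) + B_n sin(n τ/2)] sin(nξ)
From y(ξ,0) = 2sin(ξ) - sin(3ξ): A_1=2, A_3=-1. From y_τ(ξ,0) = -sin(2ξ), using y_τ(ξ,0) = Σ ω_n B_n sin(nξ) with ω_n = n/2: B_2 = (-1)/1 = -1.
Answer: y(ξ, τ) = 2sin(ξ)cos(τ/2) - sin(2ξ)sin(τ) - sin(3ξ)cos(3τ/2)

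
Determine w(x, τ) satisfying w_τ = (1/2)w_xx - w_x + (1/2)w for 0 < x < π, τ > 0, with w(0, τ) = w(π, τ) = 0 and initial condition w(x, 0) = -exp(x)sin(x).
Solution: Substitute w = exp(x)u.
Then w_x = exp(x)(u_x + u), w_xx = exp(x)(u_xx + 2u_x + u), w_τ = exp(x)u_τ; substituting and dividing by exp(x), the lower-order terms cancel: u_τ = (1/2)u_xx (standard heat equation).
Data for u: u(x,0) = exp(-x)w(x,0) = -sin(x). The boundary conditions carry over: u(0,τ) = u(π,τ) = 0.
Separating variables: u = Σ c_n exp(-n²τ/2) sin(nx). From u(x,0) = -sin(x): c_1=-1.
So u(x,τ) = -exp(-τ/2)sin(x), and w(x,τ) = exp(x)u(x,τ).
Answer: w(x, τ) = -exp(x)exp(-τ/2)sin(x)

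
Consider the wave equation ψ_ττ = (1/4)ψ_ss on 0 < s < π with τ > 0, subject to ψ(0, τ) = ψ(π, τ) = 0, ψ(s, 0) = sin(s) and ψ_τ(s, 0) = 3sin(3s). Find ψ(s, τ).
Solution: Separating variables: ψ = Σ [A_n cos(ω_n τ) + B_n sin(ω_n τ)] sin(ns), ω_n = n/2. From ICs (B_n = velocity coefficient / ω_n): A_1=1, B_3=2.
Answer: ψ(s, τ) = sin(s)cos(τ/2) + 2sin(3s)sin(3τ/2)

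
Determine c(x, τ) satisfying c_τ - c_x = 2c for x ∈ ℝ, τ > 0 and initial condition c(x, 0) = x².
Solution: Substitute c = exp(2τ)u, i.e. u = exp(-2τ)c.
By the product rule, c_τ = exp(2τ)(u_τ + 2u), c_x = exp(2τ)u_x.
Substituting into the PDE and dividing by exp(2τ): u_τ + 2u - u_x = 2u.
The lower-order terms cancel, leaving the standard advection equation u_τ - u_x = 0.
Initial data for u: u(x,0) = c(x,0) = x².
Solve for u:
  By method of characteristics (waves move left with speed 1):
  Along characteristics x + τ = const, u is constant, so u(x,τ) = f(x + τ) with f = u(·, 0).
Hence u(x,τ) = x² + 2xτ + τ².
Transform back: c(x,τ) = exp(2τ)u(x,τ).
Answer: c(x, τ) = x²exp(2τ) + 2xτexp(2τ) + τ²exp(2τ)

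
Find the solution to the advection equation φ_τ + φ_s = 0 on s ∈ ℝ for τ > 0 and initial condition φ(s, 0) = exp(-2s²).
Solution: By method of characteristics (waves move right with speed 1):
Along characteristics s - τ = const, φ is constant, so φ(s,τ) = f(s - τ) with f = φ(·, 0).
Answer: φ(s, τ) = exp(-2(s - τ)²)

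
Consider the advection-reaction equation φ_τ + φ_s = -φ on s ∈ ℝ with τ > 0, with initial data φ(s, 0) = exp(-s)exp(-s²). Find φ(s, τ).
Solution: Substitute φ = exp(-s)u, i.e. u = exp(s)φ.
By the product rule, φ_s = exp(-s)(u_s - u), φ_τ = exp(-s)u_τ.
Substituting into the PDE and dividing by exp(-s): u_τ + (u_s - u) = -u.
The lower-order terms cancel, leaving the standard advection equation u_τ + u_s = 0.
Initial data for u: u(s,0) = exp(s)φ(s,0) = exp(-s²).
Solve for u:
  By method of characteristics (waves move right with speed 1):
  Along characteristics s - τ = const, u is constant, so u(s,τ) = f(s - τ) with f = u(·, 0).
Hence u(s,τ) = exp(-(s - τ)²).
Transform back: φ(s,τ) = exp(-s)u(s,τ).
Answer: φ(s, τ) = exp(-s)exp(-(s - τ)²)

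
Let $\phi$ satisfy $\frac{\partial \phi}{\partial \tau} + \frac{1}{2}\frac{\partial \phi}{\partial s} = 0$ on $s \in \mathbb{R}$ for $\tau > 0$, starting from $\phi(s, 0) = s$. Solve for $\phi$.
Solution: By characteristics ($ds/d\tau = 1/2$), $\phi(s,\tau) = f(s - \frac{1}{2}\tau)$ with $f = \phi( \cdot , 0)$.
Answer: $\phi(s, \tau) = -\frac{1}{2} \tau + s$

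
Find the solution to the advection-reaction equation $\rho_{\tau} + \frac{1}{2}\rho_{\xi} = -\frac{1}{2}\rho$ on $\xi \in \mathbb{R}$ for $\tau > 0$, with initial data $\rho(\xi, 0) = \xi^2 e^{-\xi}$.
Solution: Substitute $\rho = e^{-\xi}u$.
Then $\rho_{\xi} = e^{-\xi}(u_{\xi} - u)$, $\rho_{\tau} = e^{-\xi}u_{\tau}$; substituting and dividing by $e^{-\xi}$, the lower-order terms cancel: $u_{\tau} + \frac{1}{2}u_{\xi} = 0$ (standard advection equation).
Data for $u$: $u(\xi,0) = e^{\xi}\rho(\xi,0) = \xi^2$.
By characteristics ($d\xi/d\tau = 1/2$), $u(\xi,\tau) = f(\xi - \frac{1}{2}\tau)$ with $f = u( \cdot , 0)$.
So $u(\xi,\tau) = \xi^2 - \xi \tau + \frac{1}{4} \tau^2$, and $\rho(\xi,\tau) = e^{-\xi}u(\xi,\tau)$.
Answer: $\rho(\xi, \tau) = \frac{1}{4} \tau^2 e^{-\xi} -  \tau \xi e^{-\xi} + \xi^2 e^{-\xi}$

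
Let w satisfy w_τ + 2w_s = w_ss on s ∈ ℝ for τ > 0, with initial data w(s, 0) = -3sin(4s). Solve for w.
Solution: Moving frame: η = s - 2τ, σ = τ, w = u(η,σ), so w_τ = u_σ - 2u_η and w_ss = u_ηη.
Hence w_τ + 2w_s = u_σ and the PDE becomes the heat equation u_σ = u_ηη on η ∈ ℝ.
Initial data: u(η,0) = w(η,0) = -3sin(4η). Each mode sin(nη) decays as exp(-n²σ) on ℝ, so u(η,σ) = Σ c_n exp(-n²σ) sin(nη) with c_4=-3: u(η,σ) = -3exp(-16σ)sin(4η).
Substituting back: w(s,τ) = u(s - 2τ, τ).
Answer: w(s, τ) = -3exp(-16τ)sin(4s - 8τ)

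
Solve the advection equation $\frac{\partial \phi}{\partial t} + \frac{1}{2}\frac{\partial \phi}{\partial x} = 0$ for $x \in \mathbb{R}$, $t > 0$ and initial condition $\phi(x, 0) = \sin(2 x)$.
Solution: By characteristics ($dx/dt = 1/2$), $\phi(x,t) = f(x - \frac{1}{2}t)$ with $f = \phi( \cdot , 0)$.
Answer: $\phi(x, t) = - \sin(t - 2 x)$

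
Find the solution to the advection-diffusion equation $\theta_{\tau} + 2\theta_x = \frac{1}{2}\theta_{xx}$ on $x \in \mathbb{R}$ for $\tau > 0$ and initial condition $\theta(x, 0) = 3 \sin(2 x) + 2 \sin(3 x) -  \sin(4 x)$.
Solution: Moving frame: $\eta = x - 2\tau$, $\sigma = \tau$, $\theta = u(\eta,\sigma)$, so $\theta_{\tau} = u_{\sigma} - 2u_{\eta}$ and $\theta_{xx} = u_{\eta\eta}$.
Hence $\theta_{\tau} + 2\theta_x = u_{\sigma}$ and the PDE becomes the heat equation $u_{\sigma} = \frac{1}{2}u_{\eta\eta}$ on $\eta \in \mathbb{R}$.
Initial data: $u(\eta,0) = \theta(\eta,0) = 3 \sin(2 \eta) + 2 \sin(3 \eta) - \sin(4 \eta)$. Each mode $\sin(n\eta)$ decays as $e^{-n^2\sigma/2}$ on $\mathbb{R}$, so $u(\eta,\sigma) = \sum c_n e^{-n^2\sigma/2} \sin(n\eta)$ with $c_2=3, c_3=2, c_4=-1$: $u(\eta,\sigma) = 3 e^{-2 \sigma} \sin(2 \eta) - e^{-8 \sigma} \sin(4 \eta) + 2 e^{-9 \sigma/2} \sin(3 \eta)$.
Substituting back: $\theta(x,\tau) = u(x - 2\tau, \tau)$.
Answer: $\theta(x, \tau) = -3 e^{-2 \tau} \sin(4 \tau - 2 x) + e^{-8 \tau} \sin(8 \tau - 4 x) - 2 e^{-9 \tau/2} \sin(6 \tau - 3 x)$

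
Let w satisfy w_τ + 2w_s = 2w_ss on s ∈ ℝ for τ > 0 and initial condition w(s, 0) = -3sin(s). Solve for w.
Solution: Change to a moving frame: let η = s - 2τ, σ = τ and write w(s,τ) = u(η,σ).
By the chain rule w_τ = u_σ - 2u_η, w_s = u_η, w_ss = u_ηη.
Then w_τ + 2w_s = u_σ: the advection term cancels and the PDE becomes the heat equation u_σ = 2u_ηη on η ∈ ℝ.
Initial data: u(η,0) = w(η,0) = -3sin(η).
On η ∈ ℝ each mode satisfies (sin(nη))″ = -n² sin(nη), so exp(-2n²σ) sin(nη) solves the heat equation; by superposition u(η,σ) = Σ c_n exp(-2n²σ) sin(nη).
Reading off the coefficients: c_1=-3, so u(η,σ) = -3exp(-2σ)sin(η).
Substituting back η = s - 2τ, σ = τ: w(s,τ) = u(s - 2τ, τ).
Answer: w(s, τ) = -3exp(-2τ)sin(s - 2τ)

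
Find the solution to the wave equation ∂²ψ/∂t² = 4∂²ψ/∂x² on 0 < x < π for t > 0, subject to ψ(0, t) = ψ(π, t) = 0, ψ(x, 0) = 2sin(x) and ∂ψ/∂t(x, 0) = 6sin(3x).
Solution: Using separation of variables ψ = X(x)T(t):
Eigenfunctions: sin(nx), n = 1, 2, 3, ...
General solution: ψ(x, t) = Σ [A_n cos(2n t) + B_n sin(2n t)] sin(nx)
From ψ(x,0) = 2sin(x): A_1=2. From ψ_t(x,0) = 6sin(3x), using ψ_t(x,0) = Σ ω_n B_n sin(nx) with ω_n = 2n: B_3 = 6/6 = 1.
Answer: ψ(x, t) = sin(6t)sin(3x) + 2sin(x)cos(2t)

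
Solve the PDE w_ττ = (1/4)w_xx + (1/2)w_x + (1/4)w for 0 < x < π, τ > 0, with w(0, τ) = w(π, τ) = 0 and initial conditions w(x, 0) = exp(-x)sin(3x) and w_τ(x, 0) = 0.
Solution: Substitute w = exp(-x)u, i.e. u = exp(x)w.
By the product rule, w_x = exp(-x)(u_x - u), w_xx = exp(-x)(u_xx - 2u_x + u), w_ττ = exp(-x)u_ττ.
Substituting into the PDE and dividing by exp(-x): u_ττ = (1/4)(u_xx - 2u_x + u) + (1/2)(u_x - u) + (1/4)u.
The lower-order terms cancel, leaving the standard wave equation u_ττ = (1/4)u_xx.
Initial data for u: u(x,0) = exp(x)w(x,0) = sin(3x); u_τ(x,0) = exp(x)w_τ(x,0) = 0. The boundary conditions carry over: u(0,τ) = u(π,τ) = 0.
Solve for u:
  Using separation of variables u = X(x)T(τ):
  Eigenfunctions: sin(nx), n = 1, 2, 3, ...
  General solution: u(x, τ) = Σ [A_n cos(n τ/2) + B_n sin(n τ/2)] sin(nx)
  From u(x,0) = sin(3x): A_3=1. From u_τ(x,0) = 0: all B_n = 0.
Hence u(x,τ) = sin(3x)cos(3τ/2).
Transform back: w(x,τ) = exp(-x)u(x,τ).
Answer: w(x, τ) = exp(-x)sin(3x)cos(3τ/2)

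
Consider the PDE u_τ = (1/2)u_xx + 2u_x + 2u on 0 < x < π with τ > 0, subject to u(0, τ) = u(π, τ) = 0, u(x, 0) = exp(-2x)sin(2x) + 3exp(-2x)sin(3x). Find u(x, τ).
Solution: Substitute u = exp(-2x)w.
Then u_x = exp(-2x)(w_x - 2w), u_xx = exp(-2x)(w_xx - 4w_x + 4w), u_τ = exp(-2x)w_τ; substituting and dividing by exp(-2x), the lower-order terms cancel: w_τ = (1/2)w_xx (standard heat equation).
Data for w: w(x,0) = exp(2x)u(x,0) = sin(2x) + 3sin(3x). The boundary conditions carry over: w(0,τ) = w(π,τ) = 0.
Separating variables: w = Σ c_n exp(-n²τ/2) sin(nx). From w(x,0) = sin(2x) + 3sin(3x): c_2=1, c_3=3.
So w(x,τ) = exp(-2τ)sin(2x) + 3exp(-9τ/2)sin(3x), and u(x,τ) = exp(-2x)w(x,τ).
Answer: u(x, τ) = exp(-2x)exp(-2τ)sin(2x) + 3exp(-2x)exp(-9τ/2)sin(3x)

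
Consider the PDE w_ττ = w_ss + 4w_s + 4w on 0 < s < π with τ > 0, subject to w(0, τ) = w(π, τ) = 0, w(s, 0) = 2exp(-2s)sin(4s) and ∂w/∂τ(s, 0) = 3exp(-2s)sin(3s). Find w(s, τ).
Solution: Substitute w = exp(-2s)u, i.e. u = exp(2s)w.
By the product rule, w_s = exp(-2s)(u_s - 2u), w_ss = exp(-2s)(u_ss - 4u_s + 4u), w_ττ = exp(-2s)u_ττ.
Substituting into the PDE and dividing by exp(-2s): u_ττ = (u_ss - 4u_s + 4u) + 4(u_s - 2u) + 4u.
The lower-order terms cancel, leaving the standard wave equation u_ττ = u_ss.
Initial data for u: u(s,0) = exp(2s)w(s,0) = 2sin(4s); u_τ(s,0) = exp(2s)w_τ(s,0) = 3sin(3s). The boundary conditions carry over: u(0,τ) = u(π,τ) = 0.
Solve for u:
  Using separation of variables u = X(s)T(τ):
  Eigenfunctions: sin(ns), n = 1, 2, 3, ...
  General solution: u(s, τ) = Σ [A_n cos(n τ) + B_n sin(n τ)] sin(ns)
  From u(s,0) = 2sin(4s): A_4=2. From u_τ(s,0) = 3sin(3s), using u_τ(s,0) = Σ ω_n B_n sin(ns) with ω_n = n: B_3 = 3/3 = 1.
Hence u(s,τ) = sin(3s)sin(3τ) + 2sin(4s)cos(4τ).
Transform back: w(s,τ) = exp(-2s)u(s,τ).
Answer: w(s, τ) = exp(-2s)sin(3s)sin(3τ) + 2exp(-2s)sin(4s)cos(4τ)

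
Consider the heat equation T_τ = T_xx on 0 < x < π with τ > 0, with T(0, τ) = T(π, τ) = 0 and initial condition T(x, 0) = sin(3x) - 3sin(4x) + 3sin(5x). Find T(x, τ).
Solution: Separating variables: T = Σ c_n exp(-n²τ) sin(nx). From T(x,0) = sin(3x) - 3sin(4x) + 3sin(5x): c_3=1, c_4=-3, c_5=3.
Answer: T(x, τ) = exp(-9τ)sin(3x) - 3exp(-16τ)sin(4x) + 3exp(-25τ)sin(5x)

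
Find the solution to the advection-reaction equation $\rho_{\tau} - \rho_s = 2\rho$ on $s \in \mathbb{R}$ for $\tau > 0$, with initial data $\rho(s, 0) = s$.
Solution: Substitute $\rho = e^{2\tau}u$.
Then $\rho_{\tau} = e^{2\tau}(u_{\tau} + 2u)$, $\rho_s = e^{2\tau}u_s$; substituting and dividing by $e^{2\tau}$, the lower-order terms cancel: $u_{\tau} - u_s = 0$ (standard advection equation).
Data for $u$: $u(s,0) = \rho(s,0) = s$.
By characteristics ($ds/d\tau = -1$), $u(s,\tau) = f(s + \tau)$ with $f = u( \cdot , 0)$.
So $u(s,\tau) = s + \tau$, and $\rho(s,\tau) = e^{2\tau}u(s,\tau)$.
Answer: $\rho(s, \tau) = \tau e^{2 \tau} + s e^{2 \tau}$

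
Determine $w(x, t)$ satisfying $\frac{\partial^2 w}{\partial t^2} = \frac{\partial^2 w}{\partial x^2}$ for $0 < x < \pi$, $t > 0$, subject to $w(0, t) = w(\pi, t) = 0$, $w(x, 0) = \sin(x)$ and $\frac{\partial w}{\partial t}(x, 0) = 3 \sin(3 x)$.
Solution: Using separation of variables $w = X(x)T(t)$:
Eigenfunctions: $\sin(nx)$, $n = 1, 2, 3, \ldots$
General solution: $w(x, t) = \sum [A_n \cos(n t) + B_n \sin(n t)] \sin(nx)$
From $w(x,0) = \sin(x)$: $A_1=1$. From $w_t(x,0) = 3 \sin(3 x)$, using $w_t(x,0) = \sum \omega_n B_n \sin(nx)$ with $\omega_n = n$: $B_3 = 3/3 = 1$.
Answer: $w(x, t) = \sin(3 t) \sin(3 x) + \sin(x) \cos(t)$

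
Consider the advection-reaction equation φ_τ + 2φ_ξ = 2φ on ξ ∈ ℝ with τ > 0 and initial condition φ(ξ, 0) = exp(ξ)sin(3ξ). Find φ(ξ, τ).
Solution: Substitute φ = exp(ξ)u.
Then φ_ξ = exp(ξ)(u_ξ + u), φ_τ = exp(ξ)u_τ; substituting and dividing by exp(ξ), the lower-order terms cancel: u_τ + 2u_ξ = 0 (standard advection equation).
Data for u: u(ξ,0) = exp(-ξ)φ(ξ,0) = sin(3ξ).
By characteristics (dξ/dτ = 2), u(ξ,τ) = f(ξ - 2τ) with f = u(·, 0).
So u(ξ,τ) = sin(3ξ - 6τ), and φ(ξ,τ) = exp(ξ)u(ξ,τ).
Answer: φ(ξ, τ) = exp(ξ)sin(3ξ - 6τ)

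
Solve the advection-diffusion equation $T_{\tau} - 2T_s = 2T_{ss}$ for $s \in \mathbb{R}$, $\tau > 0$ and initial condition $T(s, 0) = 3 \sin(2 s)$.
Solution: Moving frame: $\eta = s + 2\tau$, $\sigma = \tau$, $T = u(\eta,\sigma)$, so $T_{\tau} = u_{\sigma} + 2u_{\eta}$ and $T_{ss} = u_{\eta\eta}$.
Hence $T_{\tau} - 2T_s = u_{\sigma}$ and the PDE becomes the heat equation $u_{\sigma} = 2u_{\eta\eta}$ on $\eta \in \mathbb{R}$.
Initial data: $u(\eta,0) = T(\eta,0) = 3 \sin(2 \eta)$. Each mode $\sin(n\eta)$ decays as $e^{-2n^2\sigma}$ on $\mathbb{R}$, so $u(\eta,\sigma) = \sum c_n e^{-2n^2\sigma} \sin(n\eta)$ with $c_2=3$: $u(\eta,\sigma) = 3 e^{-8 \sigma} \sin(2 \eta)$.
Substituting back: $T(s,\tau) = u(s + 2\tau, \tau)$.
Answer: $T(s, \tau) = 3 e^{-8 \tau} \sin(4 \tau + 2 s)$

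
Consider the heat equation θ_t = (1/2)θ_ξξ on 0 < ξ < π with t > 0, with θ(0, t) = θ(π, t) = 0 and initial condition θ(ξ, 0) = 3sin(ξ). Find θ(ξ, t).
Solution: Using separation of variables θ = X(ξ)G(t):
Eigenfunctions: sin(nξ), n = 1, 2, 3, ...
General solution: θ(ξ, t) = Σ c_n sin(nξ) exp(-n² t/2)
Matching θ(ξ,0) = 3sin(ξ) term by term: c_1=3.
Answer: θ(ξ, t) = 3exp(-t/2)sin(ξ)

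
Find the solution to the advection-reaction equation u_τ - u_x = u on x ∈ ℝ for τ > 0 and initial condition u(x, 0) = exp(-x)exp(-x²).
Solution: Substitute u = exp(-x)w, i.e. w = exp(x)u.
By the product rule, u_x = exp(-x)(w_x - w), u_τ = exp(-x)w_τ.
Substituting into the PDE and dividing by exp(-x): w_τ - (w_x - w) = w.
The lower-order terms cancel, leaving the standard advection equation w_τ - w_x = 0.
Initial data for w: w(x,0) = exp(x)u(x,0) = exp(-x²).
Solve for w:
  By method of characteristics (waves move left with speed 1):
  Along characteristics x + τ = const, w is constant, so w(x,τ) = f(x + τ) with f = w(·, 0).
Hence w(x,τ) = exp(-(x + τ)²).
Transform back: u(x,τ) = exp(-x)w(x,τ).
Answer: u(x, τ) = exp(-x)exp(-(x + τ)²)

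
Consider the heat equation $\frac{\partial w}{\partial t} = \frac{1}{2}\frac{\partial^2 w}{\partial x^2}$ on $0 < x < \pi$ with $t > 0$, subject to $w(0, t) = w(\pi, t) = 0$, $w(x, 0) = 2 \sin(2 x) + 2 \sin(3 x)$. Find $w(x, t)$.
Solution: Separating variables: $w = \sum c_n e^{-n^2t/2} \sin(nx)$. From $w(x,0) = 2 \sin(2 x) + 2 \sin(3 x)$: $c_2=2, c_3=2$.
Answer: $w(x, t) = 2 e^{-2 t} \sin(2 x) + 2 e^{-9 t/2} \sin(3 x)$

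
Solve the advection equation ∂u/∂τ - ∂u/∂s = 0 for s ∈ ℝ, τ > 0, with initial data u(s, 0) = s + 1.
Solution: By method of characteristics (waves move left with speed 1):
Along characteristics s + τ = const, u is constant, so u(s,τ) = f(s + τ) with f = u(·, 0).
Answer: u(s, τ) = s + τ + 1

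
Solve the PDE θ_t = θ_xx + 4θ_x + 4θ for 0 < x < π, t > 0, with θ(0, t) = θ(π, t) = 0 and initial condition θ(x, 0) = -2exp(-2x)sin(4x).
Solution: Substitute θ = exp(-2x)u, i.e. u = exp(2x)θ.
By the product rule, θ_x = exp(-2x)(u_x - 2u), θ_xx = exp(-2x)(u_xx - 4u_x + 4u), θ_t = exp(-2x)u_t.
Substituting into the PDE and dividing by exp(-2x): u_t = (u_xx - 4u_x + 4u) + 4(u_x - 2u) + 4u.
The lower-order terms cancel, leaving the standard heat equation u_t = u_xx.
Initial data for u: u(x,0) = exp(2x)θ(x,0) = -2sin(4x). The boundary conditions carry over: u(0,t) = u(π,t) = 0.
Solve for u:
  Using separation of variables u = X(x)G(t):
  Eigenfunctions: sin(nx), n = 1, 2, 3, ...
  General solution: u(x, t) = Σ c_n sin(nx) exp(-n² t)
  Matching u(x,0) = -2sin(4x) term by term: c_4=-2.
Hence u(x,t) = -2exp(-16t)sin(4x).
Transform back: θ(x,t) = exp(-2x)u(x,t).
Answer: θ(x, t) = -2exp(-16t)exp(-2x)sin(4x)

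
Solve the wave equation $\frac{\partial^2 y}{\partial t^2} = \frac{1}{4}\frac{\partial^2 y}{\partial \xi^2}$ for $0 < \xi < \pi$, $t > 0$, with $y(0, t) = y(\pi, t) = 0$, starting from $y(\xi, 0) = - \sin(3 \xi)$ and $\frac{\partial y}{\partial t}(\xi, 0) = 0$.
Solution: Separating variables: $y = \sum [A_n \cos(\omega_n t) + B_n \sin(\omega_n t)] \sin(n\xi)$, $\omega_n = n/2$. From ICs: $A_3=-1$.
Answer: $y(\xi, t) = - \sin(3 \xi) \cos(3 t/2)$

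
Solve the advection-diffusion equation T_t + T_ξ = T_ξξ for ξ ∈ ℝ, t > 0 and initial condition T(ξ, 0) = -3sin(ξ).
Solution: Moving frame: η = ξ - t, σ = t, T = u(η,σ), so T_t = u_σ - u_η and T_ξξ = u_ηη.
Hence T_t + T_ξ = u_σ and the PDE becomes the heat equation u_σ = u_ηη on η ∈ ℝ.
Initial data: u(η,0) = T(η,0) = -3sin(η). Each mode sin(nη) decays as exp(-n²σ) on ℝ, so u(η,σ) = Σ c_n exp(-n²σ) sin(nη) with c_1=-3: u(η,σ) = -3exp(-σ)sin(η).
Substituting back: T(ξ,t) = u(ξ - t, t).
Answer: T(ξ, t) = 3exp(-t)sin(t - ξ)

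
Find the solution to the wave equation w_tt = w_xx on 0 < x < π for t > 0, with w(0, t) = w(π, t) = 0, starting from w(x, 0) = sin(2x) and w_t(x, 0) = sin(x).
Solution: Separating variables: w = Σ [A_n cos(ω_n t) + B_n sin(ω_n t)] sin(nx), ω_n = n. From ICs (B_n = velocity coefficient / ω_n): A_2=1, B_1=1.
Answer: w(x, t) = sin(t)sin(x) + sin(2x)cos(2t)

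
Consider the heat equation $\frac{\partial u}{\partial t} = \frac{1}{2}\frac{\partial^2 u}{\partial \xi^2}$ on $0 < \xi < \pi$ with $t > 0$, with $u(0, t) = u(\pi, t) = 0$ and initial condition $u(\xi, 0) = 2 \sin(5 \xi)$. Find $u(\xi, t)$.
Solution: Using separation of variables $u = X(\xi)T(t)$:
Eigenfunctions: $\sin(n\xi)$, $n = 1, 2, 3, \ldots$
General solution: $u(\xi, t) = \sum c_n \sin(n\xi) e^{-n^2 t/2}$
Matching $u(\xi,0) = 2 \sin(5 \xi)$ term by term: $c_5=2$.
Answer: $u(\xi, t) = 2 e^{-25 t/2} \sin(5 \xi)$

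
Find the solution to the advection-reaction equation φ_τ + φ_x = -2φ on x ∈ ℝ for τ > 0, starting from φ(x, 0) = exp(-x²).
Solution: Substitute φ = exp(-2τ)u, i.e. u = exp(2τ)φ.
By the product rule, φ_τ = exp(-2τ)(u_τ - 2u), φ_x = exp(-2τ)u_x.
Substituting into the PDE and dividing by exp(-2τ): u_τ - 2u + u_x = -2u.
The lower-order terms cancel, leaving the standard advection equation u_τ + u_x = 0.
Initial data for u: u(x,0) = φ(x,0) = exp(-x²).
Solve for u:
  By method of characteristics (waves move right with speed 1):
  Along characteristics x - τ = const, u is constant, so u(x,τ) = f(x - τ) with f = u(·, 0).
Hence u(x,τ) = exp(-(x - τ)²).
Transform back: φ(x,τ) = exp(-2τ)u(x,τ).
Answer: φ(x, τ) = exp(-2τ)exp(-(x - τ)²)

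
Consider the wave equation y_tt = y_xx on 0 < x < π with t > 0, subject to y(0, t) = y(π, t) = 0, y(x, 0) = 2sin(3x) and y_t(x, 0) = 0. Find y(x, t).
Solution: Using separation of variables y = X(x)T(t):
Eigenfunctions: sin(nx), n = 1, 2, 3, ...
General solution: y(x, t) = Σ [A_n cos(n t) + B_n sin(n t)] sin(nx)
From y(x,0) = 2sin(3x): A_3=2. From y_t(x,0) = 0: all B_n = 0.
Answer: y(x, t) = 2sin(3x)cos(3t)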